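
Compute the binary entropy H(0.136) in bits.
0.5737 bits

The binary entropy function is:
H(p) = -p log(p) - (1-p) log(1-p)

H(0.136) = -0.136 × log_2(0.136) - 0.864 × log_2(0.864)
H(0.136) = 0.5737 bits

Note: Binary entropy is maximized at p=0.5 (H=1 bit) and minimized at p=0 or p=1 (H=0).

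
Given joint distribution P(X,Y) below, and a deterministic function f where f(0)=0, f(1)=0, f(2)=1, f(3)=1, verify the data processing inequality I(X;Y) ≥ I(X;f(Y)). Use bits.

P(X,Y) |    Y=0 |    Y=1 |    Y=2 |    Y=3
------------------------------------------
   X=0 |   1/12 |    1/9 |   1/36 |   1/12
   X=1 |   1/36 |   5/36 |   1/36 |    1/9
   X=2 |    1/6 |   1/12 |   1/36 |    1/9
I(X;Y) = 0.0845, I(X;f(Y)) = 0.0057, inequality holds: 0.0845 ≥ 0.0057

Data Processing Inequality: For any Markov chain X → Y → Z, we have I(X;Y) ≥ I(X;Z).

Here Z = f(Y) is a deterministic function of Y, forming X → Y → Z.

Original I(X;Y) = 0.0845 bits

After applying f:
P(X,Z) where Z=f(Y):
- P(X,Z=0) = P(X,Y=0) + P(X,Y=1)
- P(X,Z=1) = P(X,Y=2) + P(X,Y=3)

I(X;Z) = I(X;f(Y)) = 0.0057 bits

Verification: 0.0845 ≥ 0.0057 ✓

Information cannot be created by processing; the function f can only lose information about X.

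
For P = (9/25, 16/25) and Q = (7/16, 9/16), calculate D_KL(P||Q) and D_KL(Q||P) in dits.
D_KL(P||Q) = 0.0054, D_KL(Q||P) = 0.0055

KL divergence is not symmetric: D_KL(P||Q) ≠ D_KL(Q||P) in general.

D_KL(P||Q) = 0.0054 dits
D_KL(Q||P) = 0.0055 dits

No, they are not equal!

This asymmetry is why KL divergence is not a true distance metric.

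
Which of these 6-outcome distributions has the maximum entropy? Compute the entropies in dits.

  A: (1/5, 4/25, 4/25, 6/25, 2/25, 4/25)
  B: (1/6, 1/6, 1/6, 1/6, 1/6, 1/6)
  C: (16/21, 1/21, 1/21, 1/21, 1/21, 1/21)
B

For a discrete distribution over n outcomes, entropy is maximized by the uniform distribution.

Computing entropies:
H(A) = 0.7583 dits
H(B) = 0.7782 dits
H(C) = 0.4048 dits

The uniform distribution (where all probabilities equal 1/6) achieves the maximum entropy of log_10(6) = 0.7782 dits.

Distribution B has the highest entropy.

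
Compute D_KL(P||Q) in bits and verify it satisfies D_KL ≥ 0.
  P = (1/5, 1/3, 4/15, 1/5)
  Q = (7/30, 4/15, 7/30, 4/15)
0.0312 bits

KL divergence satisfies the Gibbs inequality: D_KL(P||Q) ≥ 0 for all distributions P, Q.

D_KL(P||Q) = Σ p(x) log(p(x)/q(x))
Term by term:
  x=0: 1/5 × log_2[(1/5)/(7/30)] = -0.0445
  x=1: 1/3 × log_2[(1/3)/(4/15)] = 0.1073
  x=2: 4/15 × log_2[(4/15)/(7/30)] = 0.0514
  x=3: 1/5 × log_2[(1/5)/(4/15)] = -0.0830
D_KL(P||Q) = 0.0312 bits

D_KL(P||Q) = 0.0312 ≥ 0 ✓

This non-negativity is a fundamental property: relative entropy cannot be negative because it measures how different Q is from P.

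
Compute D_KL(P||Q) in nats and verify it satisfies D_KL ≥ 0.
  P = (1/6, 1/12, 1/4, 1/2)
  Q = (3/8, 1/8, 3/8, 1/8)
0.4228 nats

KL divergence satisfies the Gibbs inequality: D_KL(P||Q) ≥ 0 for all distributions P, Q.

D_KL(P||Q) = Σ p(x) log(p(x)/q(x))
Term by term:
  x=0: 1/6 × log_e[(1/6)/(3/8)] = -0.1352
  x=1: 1/12 × log_e[(1/12)/(1/8)] = -0.0338
  x=2: 1/4 × log_e[(1/4)/(3/8)] = -0.1014
  x=3: 1/2 × log_e[(1/2)/(1/8)] = 0.6931
D_KL(P||Q) = 0.4228 nats

D_KL(P||Q) = 0.4228 ≥ 0 ✓

This non-negativity is a fundamental property: relative entropy cannot be negative because it measures how different Q is from P.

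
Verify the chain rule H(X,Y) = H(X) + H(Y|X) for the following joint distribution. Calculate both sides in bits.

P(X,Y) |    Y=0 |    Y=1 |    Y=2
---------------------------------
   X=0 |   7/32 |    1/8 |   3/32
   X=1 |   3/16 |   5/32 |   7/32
H(X,Y) = 2.5257, H(X) = 0.9887, H(Y|X) = 1.5370 (all in bits)

Chain rule: H(X,Y) = H(X) + H(Y|X)

Left side — joint entropy directly:
H(X,Y) = -Σ p(x,y) log p(x,y) = 2.5257 bits

Right side — compute H(Y|X) from the conditional distributions:
P(X) = (7/16, 9/16), so H(X) = 0.9887 bits
H(Y|X) = Σ_x P(X=x) · H(Y|X=x):
  P(Y|X=0) = (1/2, 2/7, 3/14), H(Y|X=0) = 1.4926, weight P(X=0) = 7/16
  P(Y|X=1) = (1/3, 5/18, 7/18), H(Y|X=1) = 1.5715, weight P(X=1) = 9/16
H(Y|X) = 1.5370 bits

H(X) + H(Y|X) = 0.9887 + 1.5370 = 2.5257 bits

Both sides equal 2.5257 bits. ✓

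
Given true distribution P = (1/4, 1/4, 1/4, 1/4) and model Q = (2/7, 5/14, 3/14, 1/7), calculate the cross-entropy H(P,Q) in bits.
2.0806 bits

Cross-entropy: H(P,Q) = -Σ p(x) log q(x)

Alternatively: H(P,Q) = H(P) + D_KL(P||Q)
H(P) = 2.0000 bits
D_KL(P||Q) = 0.0806 bits

H(P,Q) = 2.0000 + 0.0806 = 2.0806 bits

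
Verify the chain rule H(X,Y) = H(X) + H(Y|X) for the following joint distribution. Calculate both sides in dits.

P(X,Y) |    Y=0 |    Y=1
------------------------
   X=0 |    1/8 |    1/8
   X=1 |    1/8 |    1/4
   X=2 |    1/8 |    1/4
H(X,Y) = 0.7526, H(X) = 0.4700, H(Y|X) = 0.2826 (all in dits)

Chain rule: H(X,Y) = H(X) + H(Y|X)

Left side — joint entropy directly:
H(X,Y) = -Σ p(x,y) log p(x,y) = 0.7526 dits

Right side — compute H(Y|X) from the conditional distributions:
P(X) = (1/4, 3/8, 3/8), so H(X) = 0.4700 dits
H(Y|X) = Σ_x P(X=x) · H(Y|X=x):
  P(Y|X=0) = (1/2, 1/2), H(Y|X=0) = 0.3010, weight P(X=0) = 1/4
  P(Y|X=1) = (1/3, 2/3), H(Y|X=1) = 0.2764, weight P(X=1) = 3/8
  P(Y|X=2) = (1/3, 2/3), H(Y|X=2) = 0.2764, weight P(X=2) = 3/8
H(Y|X) = 0.2826 dits

H(X) + H(Y|X) = 0.4700 + 0.2826 = 0.7526 dits

Both sides equal 0.7526 dits. ✓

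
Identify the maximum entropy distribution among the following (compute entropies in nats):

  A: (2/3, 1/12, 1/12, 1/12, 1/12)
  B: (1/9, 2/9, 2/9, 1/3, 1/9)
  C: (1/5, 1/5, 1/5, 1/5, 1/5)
C

For a discrete distribution over n outcomes, entropy is maximized by the uniform distribution.

Computing entropies:
H(A) = 1.0986 nats
H(B) = 1.5230 nats
H(C) = 1.6094 nats

The uniform distribution (where all probabilities equal 1/5) achieves the maximum entropy of log_e(5) = 1.6094 nats.

Distribution C has the highest entropy.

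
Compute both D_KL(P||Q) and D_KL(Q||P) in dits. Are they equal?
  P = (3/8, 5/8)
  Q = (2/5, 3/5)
D_KL(P||Q) = 0.0006, D_KL(Q||P) = 0.0006

KL divergence is not symmetric: D_KL(P||Q) ≠ D_KL(Q||P) in general.

D_KL(P||Q) = 0.0006 dits
D_KL(Q||P) = 0.0006 dits

In this case they happen to be equal (to 4 decimal places).

This asymmetry is why KL divergence is not a true distance metric.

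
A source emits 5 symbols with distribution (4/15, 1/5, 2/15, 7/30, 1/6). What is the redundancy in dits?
0.0123 dits

Redundancy measures how far a source is from maximum entropy:
R = H_max - H(X)

Maximum entropy for 5 symbols: H_max = log_10(5) = 0.6990 dits
Actual entropy: H(X) = 0.6867 dits
Redundancy: R = 0.6990 - 0.6867 = 0.0123 dits

This redundancy represents potential for compression: the source could be compressed by 0.0123 dits per symbol.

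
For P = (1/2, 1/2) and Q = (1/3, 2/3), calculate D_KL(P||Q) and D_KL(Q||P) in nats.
D_KL(P||Q) = 0.0589, D_KL(Q||P) = 0.0566

KL divergence is not symmetric: D_KL(P||Q) ≠ D_KL(Q||P) in general.

D_KL(P||Q) = 0.0589 nats
D_KL(Q||P) = 0.0566 nats

No, they are not equal!

This asymmetry is why KL divergence is not a true distance metric.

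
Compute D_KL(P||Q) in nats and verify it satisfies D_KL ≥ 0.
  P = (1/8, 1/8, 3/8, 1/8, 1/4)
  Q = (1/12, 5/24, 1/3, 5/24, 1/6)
0.0685 nats

KL divergence satisfies the Gibbs inequality: D_KL(P||Q) ≥ 0 for all distributions P, Q.

D_KL(P||Q) = Σ p(x) log(p(x)/q(x))
Term by term:
  x=0: 1/8 × log_e[(1/8)/(1/12)] = 0.0507
  x=1: 1/8 × log_e[(1/8)/(5/24)] = -0.0639
  x=2: 3/8 × log_e[(3/8)/(1/3)] = 0.0442
  x=3: 1/8 × log_e[(1/8)/(5/24)] = -0.0639
  x=4: 1/4 × log_e[(1/4)/(1/6)] = 0.1014
D_KL(P||Q) = 0.0685 nats

D_KL(P||Q) = 0.0685 ≥ 0 ✓

This non-negativity is a fundamental property: relative entropy cannot be negative because it measures how different Q is from P.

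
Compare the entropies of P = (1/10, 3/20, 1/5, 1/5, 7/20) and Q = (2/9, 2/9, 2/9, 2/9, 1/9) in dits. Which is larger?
Q

Computing entropies in dits:
H(P) = 0.6628
H(Q) = 0.6867

Distribution Q has higher entropy.

Intuition: The distribution closer to uniform (more spread out) has higher entropy.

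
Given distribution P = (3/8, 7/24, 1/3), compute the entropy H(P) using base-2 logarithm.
1.5774 bits

Shannon entropy is H(X) = -Σ p(x) log p(x).

For P = (3/8, 7/24, 1/3):
H = -3/8 × log_2(3/8) -7/24 × log_2(7/24) -1/3 × log_2(1/3)
H = 1.5774 bits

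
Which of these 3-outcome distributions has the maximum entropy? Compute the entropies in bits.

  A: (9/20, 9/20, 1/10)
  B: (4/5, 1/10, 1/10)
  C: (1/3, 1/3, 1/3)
C

For a discrete distribution over n outcomes, entropy is maximized by the uniform distribution.

Computing entropies:
H(A) = 1.3690 bits
H(B) = 0.9219 bits
H(C) = 1.5850 bits

The uniform distribution (where all probabilities equal 1/3) achieves the maximum entropy of log_2(3) = 1.5850 bits.

Distribution C has the highest entropy.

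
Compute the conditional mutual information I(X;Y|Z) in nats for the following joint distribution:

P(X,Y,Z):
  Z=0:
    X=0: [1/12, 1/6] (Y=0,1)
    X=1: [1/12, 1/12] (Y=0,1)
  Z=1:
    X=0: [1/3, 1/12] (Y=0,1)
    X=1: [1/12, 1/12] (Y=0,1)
0.0307 nats

Conditional mutual information: I(X;Y|Z) = H(X|Z) + H(Y|Z) - H(X,Y|Z)

H(Z) = 0.6792
H(X,Z) = 1.3086 → H(X|Z) = 0.6294
H(Y,Z) = 1.3086 → H(Y|Z) = 0.6294
H(X,Y,Z) = 1.9073 → H(X,Y|Z) = 1.2281

I(X;Y|Z) = 0.6294 + 0.6294 - 1.2281 = 0.0307 nats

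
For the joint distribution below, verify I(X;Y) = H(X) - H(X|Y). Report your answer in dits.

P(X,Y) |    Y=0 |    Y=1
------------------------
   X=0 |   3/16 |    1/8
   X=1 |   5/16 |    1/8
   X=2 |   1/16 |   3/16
I(X;Y) = 0.0316 dits

Mutual information has multiple equivalent forms:
- I(X;Y) = H(X) - H(X|Y)
- I(X;Y) = H(Y) - H(Y|X)
- I(X;Y) = H(X) + H(Y) - H(X,Y)

Computing all quantities:
H(X) = 0.4654, H(Y) = 0.2976, H(X,Y) = 0.7315
H(X|Y) = 0.4339, H(Y|X) = 0.2661

Verification:
H(X) - H(X|Y) = 0.4654 - 0.4339 = 0.0316
H(Y) - H(Y|X) = 0.2976 - 0.2661 = 0.0316
H(X) + H(Y) - H(X,Y) = 0.4654 + 0.2976 - 0.7315 = 0.0316

All forms give I(X;Y) = 0.0316 dits. ✓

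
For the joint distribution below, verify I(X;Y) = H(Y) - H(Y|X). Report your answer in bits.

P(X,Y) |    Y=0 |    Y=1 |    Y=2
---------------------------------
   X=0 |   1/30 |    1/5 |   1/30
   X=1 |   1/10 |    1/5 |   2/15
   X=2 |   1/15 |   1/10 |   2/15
I(X;Y) = 0.0820 bits

Mutual information has multiple equivalent forms:
- I(X;Y) = H(X) - H(X|Y)
- I(X;Y) = H(Y) - H(Y|X)
- I(X;Y) = H(X) + H(Y) - H(X,Y)

Computing all quantities:
H(X) = 1.5524, H(Y) = 1.4855, H(X,Y) = 2.9559
H(X|Y) = 1.4704, H(Y|X) = 1.4035

Verification:
H(X) - H(X|Y) = 1.5524 - 1.4704 = 0.0820
H(Y) - H(Y|X) = 1.4855 - 1.4035 = 0.0820
H(X) + H(Y) - H(X,Y) = 1.5524 + 1.4855 - 2.9559 = 0.0820

All forms give I(X;Y) = 0.0820 bits. ✓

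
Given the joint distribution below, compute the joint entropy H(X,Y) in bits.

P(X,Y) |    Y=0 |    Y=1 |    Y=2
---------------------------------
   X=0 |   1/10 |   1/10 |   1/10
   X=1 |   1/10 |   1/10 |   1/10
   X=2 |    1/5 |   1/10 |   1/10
3.1219 bits

Joint entropy is H(X,Y) = -Σ_{x,y} p(x,y) log p(x,y).

Summing over all non-zero entries:
H(X,Y) = -[1/10·log_2(1/10) + 1/10·log_2(1/10) + 1/10·log_2(1/10) + 1/10·log_2(1/10) + 1/10·log_2(1/10) + 1/10·log_2(1/10) + 1/5·log_2(1/5) + 1/10·log_2(1/10) + 1/10·log_2(1/10)]
H(X,Y) = 3.1219 bits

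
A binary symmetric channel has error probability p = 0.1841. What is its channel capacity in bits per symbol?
0.3110 bits

For a binary symmetric channel (BSC) with error probability p:
Capacity C = 1 - H(p) bits per symbol

where H(p) = -p log₂(p) - (1-p) log₂(1-p) is the binary entropy function.

H(0.1841) = 0.6890 bits
C = 1 - 0.6890 = 0.3110 bits per symbol

This means we can reliably transmit up to 0.3110 bits of information per channel use.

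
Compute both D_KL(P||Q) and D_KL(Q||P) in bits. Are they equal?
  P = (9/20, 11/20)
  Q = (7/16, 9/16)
D_KL(P||Q) = 0.0005, D_KL(Q||P) = 0.0005

KL divergence is not symmetric: D_KL(P||Q) ≠ D_KL(Q||P) in general.

D_KL(P||Q) = 0.0005 bits
D_KL(Q||P) = 0.0005 bits

In this case they happen to be equal (to 4 decimal places).

This asymmetry is why KL divergence is not a true distance metric.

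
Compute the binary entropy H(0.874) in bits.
0.5464 bits

The binary entropy function is:
H(p) = -p log(p) - (1-p) log(1-p)

H(0.874) = -0.874 × log_2(0.874) - 0.126 × log_2(0.126)
H(0.874) = 0.5464 bits

Note: Binary entropy is maximized at p=0.5 (H=1 bit) and minimized at p=0 or p=1 (H=0).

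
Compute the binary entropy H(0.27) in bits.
0.8415 bits

The binary entropy function is:
H(p) = -p log(p) - (1-p) log(1-p)

H(0.27) = -0.27 × log_2(0.27) - 0.73 × log_2(0.73)
H(0.27) = 0.8415 bits

Note: Binary entropy is maximized at p=0.5 (H=1 bit) and minimized at p=0 or p=1 (H=0).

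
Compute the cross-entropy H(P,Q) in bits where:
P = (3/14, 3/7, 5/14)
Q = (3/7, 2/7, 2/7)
1.6820 bits

Cross-entropy: H(P,Q) = -Σ p(x) log q(x)

Alternatively: H(P,Q) = H(P) + D_KL(P||Q)
H(P) = 1.5306 bits
D_KL(P||Q) = 0.1514 bits

H(P,Q) = 1.5306 + 0.1514 = 1.6820 bits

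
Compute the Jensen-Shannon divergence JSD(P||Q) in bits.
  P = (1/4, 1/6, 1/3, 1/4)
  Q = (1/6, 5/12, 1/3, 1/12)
0.0774 bits

Jensen-Shannon divergence is:
JSD(P||Q) = 0.5 × D_KL(P||M) + 0.5 × D_KL(Q||M)
where M = 0.5 × (P + Q) is the mixture distribution.

M = 0.5 × (1/4, 1/6, 1/3, 1/4) + 0.5 × (1/6, 5/12, 1/3, 1/12) = (5/24, 7/24, 1/3, 1/6)

D_KL(P||M) = 0.0774 bits
D_KL(Q||M) = 0.0774 bits

JSD(P||Q) = 0.5 × 0.0774 + 0.5 × 0.0774 = 0.0774 bits

Unlike KL divergence, JSD is symmetric and bounded: 0 ≤ JSD ≤ log(2).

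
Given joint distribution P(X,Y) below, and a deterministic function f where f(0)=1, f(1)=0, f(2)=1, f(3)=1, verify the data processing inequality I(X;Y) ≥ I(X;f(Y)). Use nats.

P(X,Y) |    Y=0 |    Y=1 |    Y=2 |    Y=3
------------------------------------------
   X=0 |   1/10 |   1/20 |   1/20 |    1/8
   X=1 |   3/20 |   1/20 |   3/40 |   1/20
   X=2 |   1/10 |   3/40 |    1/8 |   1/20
I(X;Y) = 0.0502, I(X;f(Y)) = 0.0028, inequality holds: 0.0502 ≥ 0.0028

Data Processing Inequality: For any Markov chain X → Y → Z, we have I(X;Y) ≥ I(X;Z).

Here Z = f(Y) is a deterministic function of Y, forming X → Y → Z.

Original I(X;Y) = 0.0502 nats

After applying f:
P(X,Z) where Z=f(Y):
- P(X,Z=0) = P(X,Y=1)
- P(X,Z=1) = P(X,Y=0) + P(X,Y=2) + P(X,Y=3)

I(X;Z) = I(X;f(Y)) = 0.0028 nats

Verification: 0.0502 ≥ 0.0028 ✓

Information cannot be created by processing; the function f can only lose information about X.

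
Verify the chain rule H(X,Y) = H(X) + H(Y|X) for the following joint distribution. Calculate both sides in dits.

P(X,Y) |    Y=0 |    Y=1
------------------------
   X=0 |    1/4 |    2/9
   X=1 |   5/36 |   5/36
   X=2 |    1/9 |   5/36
H(X,Y) = 0.7589, H(X) = 0.4589, H(Y|X) = 0.3000 (all in dits)

Chain rule: H(X,Y) = H(X) + H(Y|X)

Left side — joint entropy directly:
H(X,Y) = -Σ p(x,y) log p(x,y) = 0.7589 dits

Right side — compute H(Y|X) from the conditional distributions:
P(X) = (17/36, 5/18, 1/4), so H(X) = 0.4589 dits
H(Y|X) = Σ_x P(X=x) · H(Y|X=x):
  P(Y|X=0) = (9/17, 8/17), H(Y|X=0) = 0.3003, weight P(X=0) = 17/36
  P(Y|X=1) = (1/2, 1/2), H(Y|X=1) = 0.3010, weight P(X=1) = 5/18
  P(Y|X=2) = (4/9, 5/9), H(Y|X=2) = 0.2983, weight P(X=2) = 1/4
H(Y|X) = 0.3000 dits

H(X) + H(Y|X) = 0.4589 + 0.3000 = 0.7589 dits

Both sides equal 0.7589 dits. ✓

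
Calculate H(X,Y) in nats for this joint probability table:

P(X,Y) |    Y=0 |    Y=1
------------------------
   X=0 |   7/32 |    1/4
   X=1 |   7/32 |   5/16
1.3750 nats

Joint entropy is H(X,Y) = -Σ_{x,y} p(x,y) log p(x,y).

Summing over all non-zero entries:
H(X,Y) = -[7/32·log_e(7/32) + 1/4·log_e(1/4) + 7/32·log_e(7/32) + 5/16·log_e(5/16)]
H(X,Y) = 1.3750 nats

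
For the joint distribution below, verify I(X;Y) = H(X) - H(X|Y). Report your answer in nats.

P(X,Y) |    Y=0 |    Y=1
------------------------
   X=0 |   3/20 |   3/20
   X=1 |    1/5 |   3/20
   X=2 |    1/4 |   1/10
I(X;Y) = 0.0167 nats

Mutual information has multiple equivalent forms:
- I(X;Y) = H(X) - H(X|Y)
- I(X;Y) = H(Y) - H(Y|X)
- I(X;Y) = H(X) + H(Y) - H(X,Y)

Computing all quantities:
H(X) = 1.0961, H(Y) = 0.6730, H(X,Y) = 1.7524
H(X|Y) = 1.0794, H(Y|X) = 0.6564

Verification:
H(X) - H(X|Y) = 1.0961 - 1.0794 = 0.0167
H(Y) - H(Y|X) = 0.6730 - 0.6564 = 0.0167
H(X) + H(Y) - H(X,Y) = 1.0961 + 0.6730 - 1.7524 = 0.0167

All forms give I(X;Y) = 0.0167 nats. ✓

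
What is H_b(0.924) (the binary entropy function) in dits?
0.1168 dits

The binary entropy function is:
H(p) = -p log(p) - (1-p) log(1-p)

H(0.924) = -0.924 × log_10(0.924) - 0.076 × log_10(0.076)
H(0.924) = 0.1168 dits

Note: Binary entropy is maximized at p=0.5 (H=1 bit) and minimized at p=0 or p=1 (H=0).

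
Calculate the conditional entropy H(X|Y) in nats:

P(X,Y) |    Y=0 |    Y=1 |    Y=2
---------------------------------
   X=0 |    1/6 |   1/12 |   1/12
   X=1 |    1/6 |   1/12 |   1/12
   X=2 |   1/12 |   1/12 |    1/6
1.0608 nats

Using the chain rule: H(X|Y) = H(X,Y) - H(Y)

First, compute H(X,Y) = 2.1383 nats

Marginal P(Y) = (5/12, 1/4, 1/3)
H(Y) = 1.0776 nats

H(X|Y) = H(X,Y) - H(Y) = 2.1383 - 1.0776 = 1.0608 nats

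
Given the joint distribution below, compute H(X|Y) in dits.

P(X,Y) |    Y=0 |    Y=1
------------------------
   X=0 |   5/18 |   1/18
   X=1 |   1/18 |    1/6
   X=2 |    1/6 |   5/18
0.4069 dits

Using the chain rule: H(X|Y) = H(X,Y) - H(Y)

First, compute H(X,Y) = 0.7079 dits

Marginal P(Y) = (1/2, 1/2)
H(Y) = 0.3010 dits

H(X|Y) = H(X,Y) - H(Y) = 0.7079 - 0.3010 = 0.4069 dits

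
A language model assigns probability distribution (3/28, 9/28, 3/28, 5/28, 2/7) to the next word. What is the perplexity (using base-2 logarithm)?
4.5223

Perplexity is 2^H (or exp(H) for natural log).

First, H = -Σ p log p = 2.1770 bits
Perplexity = 2^2.1770 = 4.5223

Interpretation: The model's uncertainty is equivalent to choosing uniformly among 4.5 options.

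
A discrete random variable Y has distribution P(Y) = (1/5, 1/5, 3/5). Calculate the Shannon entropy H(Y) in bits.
1.3710 bits

Shannon entropy is H(X) = -Σ p(x) log p(x).

For P = (1/5, 1/5, 3/5):
H = -1/5 × log_2(1/5) -1/5 × log_2(1/5) -3/5 × log_2(3/5)
H = 1.3710 bits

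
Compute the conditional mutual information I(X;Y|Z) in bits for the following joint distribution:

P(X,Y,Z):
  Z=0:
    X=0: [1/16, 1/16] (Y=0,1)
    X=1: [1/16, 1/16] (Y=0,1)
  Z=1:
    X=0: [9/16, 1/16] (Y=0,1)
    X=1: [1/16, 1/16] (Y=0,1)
0.0694 bits

Conditional mutual information: I(X;Y|Z) = H(X|Z) + H(Y|Z) - H(X,Y|Z)

H(Z) = 0.8113
H(X,Z) = 1.5488 → H(X|Z) = 0.7375
H(Y,Z) = 1.5488 → H(Y|Z) = 0.7375
H(X,Y,Z) = 2.2169 → H(X,Y|Z) = 1.4056

I(X;Y|Z) = 0.7375 + 0.7375 - 1.4056 = 0.0694 bits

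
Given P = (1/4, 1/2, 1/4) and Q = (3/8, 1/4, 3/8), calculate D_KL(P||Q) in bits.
0.2075 bits

KL divergence: D_KL(P||Q) = Σ p(x) log(p(x)/q(x))

Computing term by term:
  x=0: 1/4 × log_2[(1/4)/(3/8)] = 1/4 × -0.5850 = -0.1462
  x=1: 1/2 × log_2[(1/2)/(1/4)] = 1/2 × 1.0000 = 0.5000
  x=2: 1/4 × log_2[(1/4)/(3/8)] = 1/4 × -0.5850 = -0.1462

D_KL(P||Q) = 0.2075 bits

Note: KL divergence is always non-negative and equals 0 iff P = Q.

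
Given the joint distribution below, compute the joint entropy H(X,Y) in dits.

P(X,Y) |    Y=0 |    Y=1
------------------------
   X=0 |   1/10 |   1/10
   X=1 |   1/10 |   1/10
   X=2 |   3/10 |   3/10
0.7137 dits

Joint entropy is H(X,Y) = -Σ_{x,y} p(x,y) log p(x,y).

Summing over all non-zero entries:
H(X,Y) = -[1/10·log_10(1/10) + 1/10·log_10(1/10) + 1/10·log_10(1/10) + 1/10·log_10(1/10) + 3/10·log_10(3/10) + 3/10·log_10(3/10)]
H(X,Y) = 0.7137 dits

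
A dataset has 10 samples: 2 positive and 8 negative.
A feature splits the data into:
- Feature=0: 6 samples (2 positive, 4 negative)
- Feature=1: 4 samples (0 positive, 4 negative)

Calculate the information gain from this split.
0.1710 bits

Information Gain = H(Y) - H(Y|Feature)

Before split:
P(positive) = 2/10 = 0.2000
H(Y) = 0.7219 bits

After split:
Feature=0: H = 0.9183 bits (weight = 6/10)
Feature=1: H = 0.0000 bits (weight = 4/10)
H(Y|Feature) = (6/10)×0.9183 + (4/10)×0.0000 = 0.5510 bits

Information Gain = 0.7219 - 0.5510 = 0.1710 bits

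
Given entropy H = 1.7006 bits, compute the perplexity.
3.2504

Perplexity is 2^H (or exp(H) for natural log).

H = 1.7006 bits
Perplexity = 2^1.7006 = 3.2504

Interpretation: The model's uncertainty is equivalent to choosing uniformly among 3.3 options.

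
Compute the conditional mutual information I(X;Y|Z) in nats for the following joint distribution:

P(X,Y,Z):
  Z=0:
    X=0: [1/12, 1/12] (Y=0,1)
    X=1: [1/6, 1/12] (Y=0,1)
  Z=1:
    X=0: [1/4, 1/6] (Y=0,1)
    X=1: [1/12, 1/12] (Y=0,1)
0.0082 nats

Conditional mutual information: I(X;Y|Z) = H(X|Z) + H(Y|Z) - H(X,Y|Z)

H(Z) = 0.6792
H(X,Z) = 1.3086 → H(X|Z) = 0.6294
H(Y,Z) = 1.3580 → H(Y|Z) = 0.6788
H(X,Y,Z) = 1.9792 → H(X,Y|Z) = 1.3000

I(X;Y|Z) = 0.6294 + 0.6788 - 1.3000 = 0.0082 nats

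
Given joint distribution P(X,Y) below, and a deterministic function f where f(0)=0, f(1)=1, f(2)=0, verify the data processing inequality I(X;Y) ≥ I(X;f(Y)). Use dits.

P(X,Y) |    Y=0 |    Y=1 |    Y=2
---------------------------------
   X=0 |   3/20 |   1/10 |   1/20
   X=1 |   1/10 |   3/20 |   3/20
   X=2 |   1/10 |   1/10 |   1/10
I(X;Y) = 0.0131, I(X;f(Y)) = 0.0004, inequality holds: 0.0131 ≥ 0.0004

Data Processing Inequality: For any Markov chain X → Y → Z, we have I(X;Y) ≥ I(X;Z).

Here Z = f(Y) is a deterministic function of Y, forming X → Y → Z.

Original I(X;Y) = 0.0131 dits

After applying f:
P(X,Z) where Z=f(Y):
- P(X,Z=0) = P(X,Y=0) + P(X,Y=2)
- P(X,Z=1) = P(X,Y=1)

I(X;Z) = I(X;f(Y)) = 0.0004 dits

Verification: 0.0131 ≥ 0.0004 ✓

Information cannot be created by processing; the function f can only lose information about X.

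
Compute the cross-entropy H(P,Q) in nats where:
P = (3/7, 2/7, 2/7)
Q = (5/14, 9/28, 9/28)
1.0898 nats

Cross-entropy: H(P,Q) = -Σ p(x) log q(x)

Alternatively: H(P,Q) = H(P) + D_KL(P||Q)
H(P) = 1.0790 nats
D_KL(P||Q) = 0.0108 nats

H(P,Q) = 1.0790 + 0.0108 = 1.0898 nats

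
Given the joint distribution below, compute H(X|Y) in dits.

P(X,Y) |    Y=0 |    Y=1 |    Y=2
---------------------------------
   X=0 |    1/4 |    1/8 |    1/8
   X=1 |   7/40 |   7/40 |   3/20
0.2958 dits

Using the chain rule: H(X|Y) = H(X,Y) - H(Y)

First, compute H(X,Y) = 0.7648 dits

Marginal P(Y) = (17/40, 3/10, 11/40)
H(Y) = 0.4690 dits

H(X|Y) = H(X,Y) - H(Y) = 0.7648 - 0.4690 = 0.2958 dits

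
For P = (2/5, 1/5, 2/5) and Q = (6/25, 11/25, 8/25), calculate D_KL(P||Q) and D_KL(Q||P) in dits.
D_KL(P||Q) = 0.0590, D_KL(Q||P) = 0.0664

KL divergence is not symmetric: D_KL(P||Q) ≠ D_KL(Q||P) in general.

D_KL(P||Q) = 0.0590 dits
D_KL(Q||P) = 0.0664 dits

No, they are not equal!

This asymmetry is why KL divergence is not a true distance metric.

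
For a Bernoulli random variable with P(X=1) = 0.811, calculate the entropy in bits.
0.6994 bits

The binary entropy function is:
H(p) = -p log(p) - (1-p) log(1-p)

H(0.811) = -0.811 × log_2(0.811) - 0.189 × log_2(0.189)
H(0.811) = 0.6994 bits

Note: Binary entropy is maximized at p=0.5 (H=1 bit) and minimized at p=0 or p=1 (H=0).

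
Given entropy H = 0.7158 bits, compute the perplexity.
1.6424

Perplexity is 2^H (or exp(H) for natural log).

H = 0.7158 bits
Perplexity = 2^0.7158 = 1.6424

Interpretation: The model's uncertainty is equivalent to choosing uniformly among 1.6 options.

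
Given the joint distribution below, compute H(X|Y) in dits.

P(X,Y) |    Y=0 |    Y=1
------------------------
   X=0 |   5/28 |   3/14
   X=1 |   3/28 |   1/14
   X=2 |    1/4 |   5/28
0.4470 dits

Using the chain rule: H(X|Y) = H(X,Y) - H(Y)

First, compute H(X,Y) = 0.7469 dits

Marginal P(Y) = (15/28, 13/28)
H(Y) = 0.2999 dits

H(X|Y) = H(X,Y) - H(Y) = 0.7469 - 0.2999 = 0.4470 dits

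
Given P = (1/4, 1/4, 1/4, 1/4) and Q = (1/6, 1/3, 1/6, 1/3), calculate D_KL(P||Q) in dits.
0.0256 dits

KL divergence: D_KL(P||Q) = Σ p(x) log(p(x)/q(x))

Computing term by term:
  x=0: 1/4 × log_10[(1/4)/(1/6)] = 1/4 × 0.1761 = 0.0440
  x=1: 1/4 × log_10[(1/4)/(1/3)] = 1/4 × -0.1249 = -0.0312
  x=2: 1/4 × log_10[(1/4)/(1/6)] = 1/4 × 0.1761 = 0.0440
  x=3: 1/4 × log_10[(1/4)/(1/3)] = 1/4 × -0.1249 = -0.0312

D_KL(P||Q) = 0.0256 dits

Note: KL divergence is always non-negative and equals 0 iff P = Q.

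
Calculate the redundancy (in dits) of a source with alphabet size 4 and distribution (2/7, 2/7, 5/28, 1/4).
0.0070 dits

Redundancy measures how far a source is from maximum entropy:
R = H_max - H(X)

Maximum entropy for 4 symbols: H_max = log_10(4) = 0.6021 dits
Actual entropy: H(X) = 0.5950 dits
Redundancy: R = 0.6021 - 0.5950 = 0.0070 dits

This redundancy represents potential for compression: the source could be compressed by 0.0070 dits per symbol.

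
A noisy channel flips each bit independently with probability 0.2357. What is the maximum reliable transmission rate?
0.2122 bits

For a binary symmetric channel (BSC) with error probability p:
Capacity C = 1 - H(p) bits per symbol

where H(p) = -p log₂(p) - (1-p) log₂(1-p) is the binary entropy function.

H(0.2357) = 0.7878 bits
C = 1 - 0.7878 = 0.2122 bits per symbol

This means we can reliably transmit up to 0.2122 bits of information per channel use.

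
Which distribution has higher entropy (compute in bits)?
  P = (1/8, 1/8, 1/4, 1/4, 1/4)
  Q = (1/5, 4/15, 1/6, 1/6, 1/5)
Q

Computing entropies in bits:
H(P) = 2.2500
H(Q) = 2.2989

Distribution Q has higher entropy.

Intuition: The distribution closer to uniform (more spread out) has higher entropy.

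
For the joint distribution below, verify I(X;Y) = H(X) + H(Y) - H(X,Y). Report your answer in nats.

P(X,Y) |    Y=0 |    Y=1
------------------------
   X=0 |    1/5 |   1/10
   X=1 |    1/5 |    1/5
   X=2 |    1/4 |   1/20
I(X;Y) = 0.0441 nats

Mutual information has multiple equivalent forms:
- I(X;Y) = H(X) - H(X|Y)
- I(X;Y) = H(Y) - H(Y|X)
- I(X;Y) = H(X) + H(Y) - H(X,Y)

Computing all quantities:
H(X) = 1.0889, H(Y) = 0.6474, H(X,Y) = 1.6923
H(X|Y) = 1.0448, H(Y|X) = 0.6034

Verification:
H(X) - H(X|Y) = 1.0889 - 1.0448 = 0.0441
H(Y) - H(Y|X) = 0.6474 - 0.6034 = 0.0441
H(X) + H(Y) - H(X,Y) = 1.0889 + 0.6474 - 1.6923 = 0.0441

All forms give I(X;Y) = 0.0441 nats. ✓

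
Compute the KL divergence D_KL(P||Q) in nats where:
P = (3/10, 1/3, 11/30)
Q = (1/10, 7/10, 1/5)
0.3045 nats

KL divergence: D_KL(P||Q) = Σ p(x) log(p(x)/q(x))

Computing term by term:
  x=0: 3/10 × log_e[(3/10)/(1/10)] = 3/10 × 1.0986 = 0.3296
  x=1: 1/3 × log_e[(1/3)/(7/10)] = 1/3 × -0.7419 = -0.2473
  x=2: 11/30 × log_e[(11/30)/(1/5)] = 11/30 × 0.6061 = 0.2222

D_KL(P||Q) = 0.3045 nats

Note: KL divergence is always non-negative and equals 0 iff P = Q.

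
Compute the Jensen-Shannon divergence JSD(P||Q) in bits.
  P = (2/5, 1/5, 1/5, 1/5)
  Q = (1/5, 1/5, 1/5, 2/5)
0.0490 bits

Jensen-Shannon divergence is:
JSD(P||Q) = 0.5 × D_KL(P||M) + 0.5 × D_KL(Q||M)
where M = 0.5 × (P + Q) is the mixture distribution.

M = 0.5 × (2/5, 1/5, 1/5, 1/5) + 0.5 × (1/5, 1/5, 1/5, 2/5) = (3/10, 1/5, 1/5, 3/10)

D_KL(P||M) = 0.0490 bits
D_KL(Q||M) = 0.0490 bits

JSD(P||Q) = 0.5 × 0.0490 + 0.5 × 0.0490 = 0.0490 bits

Unlike KL divergence, JSD is symmetric and bounded: 0 ≤ JSD ≤ log(2).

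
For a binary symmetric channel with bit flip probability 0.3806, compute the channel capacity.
0.0415 bits

For a binary symmetric channel (BSC) with error probability p:
Capacity C = 1 - H(p) bits per symbol

where H(p) = -p log₂(p) - (1-p) log₂(1-p) is the binary entropy function.

H(0.3806) = 0.9585 bits
C = 1 - 0.9585 = 0.0415 bits per symbol

This means we can reliably transmit up to 0.0415 bits of information per channel use.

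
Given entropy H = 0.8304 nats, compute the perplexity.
2.2942

Perplexity is e^H (or exp(H) for natural log).

H = 0.8304 nats
Perplexity = e^0.8304 = 2.2942

Interpretation: The model's uncertainty is equivalent to choosing uniformly among 2.3 options.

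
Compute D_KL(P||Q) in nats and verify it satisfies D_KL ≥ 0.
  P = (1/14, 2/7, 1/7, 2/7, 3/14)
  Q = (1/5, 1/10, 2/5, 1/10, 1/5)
0.3940 nats

KL divergence satisfies the Gibbs inequality: D_KL(P||Q) ≥ 0 for all distributions P, Q.

D_KL(P||Q) = Σ p(x) log(p(x)/q(x))
Term by term:
  x=0: 1/14 × log_e[(1/14)/(1/5)] = -0.0735
  x=1: 2/7 × log_e[(2/7)/(1/10)] = 0.2999
  x=2: 1/7 × log_e[(1/7)/(2/5)] = -0.1471
  x=3: 2/7 × log_e[(2/7)/(1/10)] = 0.2999
  x=4: 3/14 × log_e[(3/14)/(1/5)] = 0.0148
D_KL(P||Q) = 0.3940 nats

D_KL(P||Q) = 0.3940 ≥ 0 ✓

This non-negativity is a fundamental property: relative entropy cannot be negative because it measures how different Q is from P.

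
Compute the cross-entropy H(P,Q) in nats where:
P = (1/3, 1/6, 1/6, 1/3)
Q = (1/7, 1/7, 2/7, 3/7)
1.4642 nats

Cross-entropy: H(P,Q) = -Σ p(x) log q(x)

Alternatively: H(P,Q) = H(P) + D_KL(P||Q)
H(P) = 1.3297 nats
D_KL(P||Q) = 0.1345 nats

H(P,Q) = 1.3297 + 0.1345 = 1.4642 nats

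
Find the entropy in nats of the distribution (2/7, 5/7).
0.5983 nats

Shannon entropy is H(X) = -Σ p(x) log p(x).

For P = (2/7, 5/7):
H = -2/7 × log_e(2/7) -5/7 × log_e(5/7)
H = 0.5983 nats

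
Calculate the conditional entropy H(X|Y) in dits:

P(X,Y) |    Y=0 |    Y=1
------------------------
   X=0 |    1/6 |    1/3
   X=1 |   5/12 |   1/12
0.2421 dits

Using the chain rule: H(X|Y) = H(X,Y) - H(Y)

First, compute H(X,Y) = 0.5371 dits

Marginal P(Y) = (7/12, 5/12)
H(Y) = 0.2950 dits

H(X|Y) = H(X,Y) - H(Y) = 0.5371 - 0.2950 = 0.2421 dits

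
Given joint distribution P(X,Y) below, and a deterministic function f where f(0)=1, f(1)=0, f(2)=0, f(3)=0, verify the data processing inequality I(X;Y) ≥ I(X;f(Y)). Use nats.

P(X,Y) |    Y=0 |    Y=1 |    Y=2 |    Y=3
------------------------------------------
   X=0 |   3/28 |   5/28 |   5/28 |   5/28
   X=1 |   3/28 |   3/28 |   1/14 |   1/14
I(X;Y) = 0.0151, I(X;f(Y)) = 0.0118, inequality holds: 0.0151 ≥ 0.0118

Data Processing Inequality: For any Markov chain X → Y → Z, we have I(X;Y) ≥ I(X;Z).

Here Z = f(Y) is a deterministic function of Y, forming X → Y → Z.

Original I(X;Y) = 0.0151 nats

After applying f:
P(X,Z) where Z=f(Y):
- P(X,Z=0) = P(X,Y=1) + P(X,Y=2) + P(X,Y=3)
- P(X,Z=1) = P(X,Y=0)

I(X;Z) = I(X;f(Y)) = 0.0118 nats

Verification: 0.0151 ≥ 0.0118 ✓

Information cannot be created by processing; the function f can only lose information about X.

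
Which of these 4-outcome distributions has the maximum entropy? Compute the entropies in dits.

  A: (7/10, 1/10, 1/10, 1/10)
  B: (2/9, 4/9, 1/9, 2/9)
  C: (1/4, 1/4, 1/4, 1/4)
C

For a discrete distribution over n outcomes, entropy is maximized by the uniform distribution.

Computing entropies:
H(A) = 0.4084 dits
H(B) = 0.5529 dits
H(C) = 0.6021 dits

The uniform distribution (where all probabilities equal 1/4) achieves the maximum entropy of log_10(4) = 0.6021 dits.

Distribution C has the highest entropy.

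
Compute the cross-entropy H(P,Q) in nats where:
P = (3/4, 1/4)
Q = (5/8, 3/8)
0.5977 nats

Cross-entropy: H(P,Q) = -Σ p(x) log q(x)

Alternatively: H(P,Q) = H(P) + D_KL(P||Q)
H(P) = 0.5623 nats
D_KL(P||Q) = 0.0354 nats

H(P,Q) = 0.5623 + 0.0354 = 0.5977 nats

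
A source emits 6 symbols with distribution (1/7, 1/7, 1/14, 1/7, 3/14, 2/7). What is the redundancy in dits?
0.0353 dits

Redundancy measures how far a source is from maximum entropy:
R = H_max - H(X)

Maximum entropy for 6 symbols: H_max = log_10(6) = 0.7782 dits
Actual entropy: H(X) = 0.7429 dits
Redundancy: R = 0.7782 - 0.7429 = 0.0353 dits

This redundancy represents potential for compression: the source could be compressed by 0.0353 dits per symbol.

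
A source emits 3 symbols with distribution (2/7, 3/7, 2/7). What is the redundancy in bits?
0.0283 bits

Redundancy measures how far a source is from maximum entropy:
R = H_max - H(X)

Maximum entropy for 3 symbols: H_max = log_2(3) = 1.5850 bits
Actual entropy: H(X) = 1.5567 bits
Redundancy: R = 1.5850 - 1.5567 = 0.0283 bits

This redundancy represents potential for compression: the source could be compressed by 0.0283 bits per symbol.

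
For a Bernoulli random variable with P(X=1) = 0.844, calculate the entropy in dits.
0.1880 dits

The binary entropy function is:
H(p) = -p log(p) - (1-p) log(1-p)

H(0.844) = -0.844 × log_10(0.844) - 0.156 × log_10(0.156)
H(0.844) = 0.1880 dits

Note: Binary entropy is maximized at p=0.5 (H=1 bit) and minimized at p=0 or p=1 (H=0).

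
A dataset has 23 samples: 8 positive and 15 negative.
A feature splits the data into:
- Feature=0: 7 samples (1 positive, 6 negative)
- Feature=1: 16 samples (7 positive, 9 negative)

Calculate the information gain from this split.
0.0642 bits

Information Gain = H(Y) - H(Y|Feature)

Before split:
P(positive) = 8/23 = 0.3478
H(Y) = 0.9321 bits

After split:
Feature=0: H = 0.5917 bits (weight = 7/23)
Feature=1: H = 0.9887 bits (weight = 16/23)
H(Y|Feature) = (7/23)×0.5917 + (16/23)×0.9887 = 0.8679 bits

Information Gain = 0.9321 - 0.8679 = 0.0642 bits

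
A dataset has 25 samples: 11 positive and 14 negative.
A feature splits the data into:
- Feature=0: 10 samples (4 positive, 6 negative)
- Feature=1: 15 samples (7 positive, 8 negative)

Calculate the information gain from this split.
0.0031 bits

Information Gain = H(Y) - H(Y|Feature)

Before split:
P(positive) = 11/25 = 0.4400
H(Y) = 0.9896 bits

After split:
Feature=0: H = 0.9710 bits (weight = 10/25)
Feature=1: H = 0.9968 bits (weight = 15/25)
H(Y|Feature) = (10/25)×0.9710 + (15/25)×0.9968 = 0.9865 bits

Information Gain = 0.9896 - 0.9865 = 0.0031 bits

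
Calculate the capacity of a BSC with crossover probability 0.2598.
0.1736 bits

For a binary symmetric channel (BSC) with error probability p:
Capacity C = 1 - H(p) bits per symbol

where H(p) = -p log₂(p) - (1-p) log₂(1-p) is the binary entropy function.

H(0.2598) = 0.8264 bits
C = 1 - 0.8264 = 0.1736 bits per symbol

This means we can reliably transmit up to 0.1736 bits of information per channel use.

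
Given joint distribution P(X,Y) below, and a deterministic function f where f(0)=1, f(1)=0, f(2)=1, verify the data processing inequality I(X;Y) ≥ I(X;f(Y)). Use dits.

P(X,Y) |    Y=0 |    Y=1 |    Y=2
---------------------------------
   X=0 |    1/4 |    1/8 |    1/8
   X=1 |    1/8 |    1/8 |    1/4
I(X;Y) = 0.0184, I(X;f(Y)) = 0.0000, inequality holds: 0.0184 ≥ 0.0000

Data Processing Inequality: For any Markov chain X → Y → Z, we have I(X;Y) ≥ I(X;Z).

Here Z = f(Y) is a deterministic function of Y, forming X → Y → Z.

Original I(X;Y) = 0.0184 dits

After applying f:
P(X,Z) where Z=f(Y):
- P(X,Z=0) = P(X,Y=1)
- P(X,Z=1) = P(X,Y=0) + P(X,Y=2)

I(X;Z) = I(X;f(Y)) = 0.0000 dits

Verification: 0.0184 ≥ 0.0000 ✓

Information cannot be created by processing; the function f can only lose information about X.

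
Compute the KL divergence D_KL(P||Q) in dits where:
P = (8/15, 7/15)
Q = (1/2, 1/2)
0.0010 dits

KL divergence: D_KL(P||Q) = Σ p(x) log(p(x)/q(x))

Computing term by term:
  x=0: 8/15 × log_10[(8/15)/(1/2)] = 8/15 × 0.0280 = 0.0149
  x=1: 7/15 × log_10[(7/15)/(1/2)] = 7/15 × -0.0300 = -0.0140

D_KL(P||Q) = 0.0010 dits

Note: KL divergence is always non-negative and equals 0 iff P = Q.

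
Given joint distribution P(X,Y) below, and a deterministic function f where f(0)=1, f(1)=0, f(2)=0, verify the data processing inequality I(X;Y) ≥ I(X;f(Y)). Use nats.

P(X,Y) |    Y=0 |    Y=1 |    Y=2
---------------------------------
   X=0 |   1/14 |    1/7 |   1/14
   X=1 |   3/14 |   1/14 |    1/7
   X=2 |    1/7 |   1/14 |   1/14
I(X;Y) = 0.0514, I(X;f(Y)) = 0.0271, inequality holds: 0.0514 ≥ 0.0271

Data Processing Inequality: For any Markov chain X → Y → Z, we have I(X;Y) ≥ I(X;Z).

Here Z = f(Y) is a deterministic function of Y, forming X → Y → Z.

Original I(X;Y) = 0.0514 nats

After applying f:
P(X,Z) where Z=f(Y):
- P(X,Z=0) = P(X,Y=1) + P(X,Y=2)
- P(X,Z=1) = P(X,Y=0)

I(X;Z) = I(X;f(Y)) = 0.0271 nats

Verification: 0.0514 ≥ 0.0271 ✓

Information cannot be created by processing; the function f can only lose information about X.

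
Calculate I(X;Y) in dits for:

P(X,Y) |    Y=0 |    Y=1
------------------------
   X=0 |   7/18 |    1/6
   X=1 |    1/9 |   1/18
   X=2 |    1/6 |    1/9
0.0018 dits

Mutual information: I(X;Y) = H(X) + H(Y) - H(X,Y)

Marginals:
P(X) = (5/9, 1/6, 5/18), H(X) = 0.4260 dits
P(Y) = (2/3, 1/3), H(Y) = 0.2764 dits

Joint entropy: H(X,Y) = 0.7007 dits

I(X;Y) = 0.4260 + 0.2764 - 0.7007 = 0.0018 dits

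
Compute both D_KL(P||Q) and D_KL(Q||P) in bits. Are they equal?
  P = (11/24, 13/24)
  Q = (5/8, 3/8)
D_KL(P||Q) = 0.0823, D_KL(Q||P) = 0.0807

KL divergence is not symmetric: D_KL(P||Q) ≠ D_KL(Q||P) in general.

D_KL(P||Q) = 0.0823 bits
D_KL(Q||P) = 0.0807 bits

No, they are not equal!

This asymmetry is why KL divergence is not a true distance metric.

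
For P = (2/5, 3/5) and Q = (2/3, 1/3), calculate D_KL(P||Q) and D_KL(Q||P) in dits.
D_KL(P||Q) = 0.0644, D_KL(Q||P) = 0.0628

KL divergence is not symmetric: D_KL(P||Q) ≠ D_KL(Q||P) in general.

D_KL(P||Q) = 0.0644 dits
D_KL(Q||P) = 0.0628 dits

No, they are not equal!

This asymmetry is why KL divergence is not a true distance metric.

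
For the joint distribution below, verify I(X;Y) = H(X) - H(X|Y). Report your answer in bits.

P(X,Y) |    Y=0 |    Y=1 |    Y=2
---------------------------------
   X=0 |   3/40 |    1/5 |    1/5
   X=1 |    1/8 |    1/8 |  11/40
I(X;Y) = 0.0285 bits

Mutual information has multiple equivalent forms:
- I(X;Y) = H(X) - H(X|Y)
- I(X;Y) = H(Y) - H(Y|X)
- I(X;Y) = H(X) + H(Y) - H(X,Y)

Computing all quantities:
H(X) = 0.9982, H(Y) = 1.5015, H(X,Y) = 2.4712
H(X|Y) = 0.9697, H(Y|X) = 1.4730

Verification:
H(X) - H(X|Y) = 0.9982 - 0.9697 = 0.0285
H(Y) - H(Y|X) = 1.5015 - 1.4730 = 0.0285
H(X) + H(Y) - H(X,Y) = 0.9982 + 1.5015 - 2.4712 = 0.0285

All forms give I(X;Y) = 0.0285 bits. ✓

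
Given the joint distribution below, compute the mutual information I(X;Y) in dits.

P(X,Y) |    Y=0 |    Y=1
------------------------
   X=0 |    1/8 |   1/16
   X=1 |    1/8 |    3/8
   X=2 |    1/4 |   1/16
0.0592 dits

Mutual information: I(X;Y) = H(X) + H(Y) - H(X,Y)

Marginals:
P(X) = (3/16, 1/2, 5/16), H(X) = 0.4447 dits
P(Y) = (1/2, 1/2), H(Y) = 0.3010 dits

Joint entropy: H(X,Y) = 0.6865 dits

I(X;Y) = 0.4447 + 0.3010 - 0.6865 = 0.0592 dits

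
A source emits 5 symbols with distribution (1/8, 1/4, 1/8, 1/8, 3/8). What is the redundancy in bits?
0.1663 bits

Redundancy measures how far a source is from maximum entropy:
R = H_max - H(X)

Maximum entropy for 5 symbols: H_max = log_2(5) = 2.3219 bits
Actual entropy: H(X) = 2.1556 bits
Redundancy: R = 2.3219 - 2.1556 = 0.1663 bits

This redundancy represents potential for compression: the source could be compressed by 0.1663 bits per symbol.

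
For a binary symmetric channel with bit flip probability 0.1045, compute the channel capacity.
0.5169 bits

For a binary symmetric channel (BSC) with error probability p:
Capacity C = 1 - H(p) bits per symbol

where H(p) = -p log₂(p) - (1-p) log₂(1-p) is the binary entropy function.

H(0.1045) = 0.4831 bits
C = 1 - 0.4831 = 0.5169 bits per symbol

This means we can reliably transmit up to 0.5169 bits of information per channel use.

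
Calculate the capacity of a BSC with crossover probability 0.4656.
0.0034 bits

For a binary symmetric channel (BSC) with error probability p:
Capacity C = 1 - H(p) bits per symbol

where H(p) = -p log₂(p) - (1-p) log₂(1-p) is the binary entropy function.

H(0.4656) = 0.9966 bits
C = 1 - 0.9966 = 0.0034 bits per symbol

This means we can reliably transmit up to 0.0034 bits of information per channel use.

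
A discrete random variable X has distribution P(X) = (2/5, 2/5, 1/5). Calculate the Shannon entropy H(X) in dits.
0.4581 dits

Shannon entropy is H(X) = -Σ p(x) log p(x).

For P = (2/5, 2/5, 1/5):
H = -2/5 × log_10(2/5) -2/5 × log_10(2/5) -1/5 × log_10(1/5)
H = 0.4581 dits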